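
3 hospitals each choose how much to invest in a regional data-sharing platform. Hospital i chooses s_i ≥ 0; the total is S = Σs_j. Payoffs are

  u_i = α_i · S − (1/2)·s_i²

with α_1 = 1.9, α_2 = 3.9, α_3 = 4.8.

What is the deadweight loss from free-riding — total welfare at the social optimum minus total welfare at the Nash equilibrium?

77.11

Hospital i's FOC: ∂u_i/∂s_i = α_i − s_i = 0, so s_i* = α_i.
NE contributions = (1.9, 3.9, 4.8); S = 10.6.
W^NE = (Σα)·S − ½Σα_i² = 10.6² − ½·41.86 = 91.43.
Planner sets s_i = Σα_j = 10.6 for every i, so S^SO = 3·10.6 = 31.8.
W^SO = (Σα)·S^SO − ½·3·(Σα)² = (3/2)·10.6² = 168.54.
Deadweight loss = W^SO − W^NE = 77.11.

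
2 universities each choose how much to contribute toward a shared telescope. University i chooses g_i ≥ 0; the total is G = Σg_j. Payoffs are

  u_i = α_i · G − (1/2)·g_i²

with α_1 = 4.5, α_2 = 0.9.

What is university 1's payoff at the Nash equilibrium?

University i's FOC: ∂u_i/∂g_i = α_i − g_i = 0, so g_i* = α_i.
NE contributions = (4.5, 0.9); G = 5.4.
u_1 = α_1·G − ½·(g_1)² = 4.5·5.4 − ½·4.5² = 14.175.

14.175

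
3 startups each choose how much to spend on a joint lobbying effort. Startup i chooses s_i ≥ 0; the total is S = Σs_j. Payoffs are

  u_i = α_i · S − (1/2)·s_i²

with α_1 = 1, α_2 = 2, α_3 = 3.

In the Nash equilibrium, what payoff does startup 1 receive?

Startup i's FOC: ∂u_i/∂s_i = α_i − s_i = 0, so s_i* = α_i.
NE contributions = (1, 2, 3); S = 6.
u_1 = α_1·S − ½·(s_1)² = 1·6 − ½·1² = 5.5.

5.5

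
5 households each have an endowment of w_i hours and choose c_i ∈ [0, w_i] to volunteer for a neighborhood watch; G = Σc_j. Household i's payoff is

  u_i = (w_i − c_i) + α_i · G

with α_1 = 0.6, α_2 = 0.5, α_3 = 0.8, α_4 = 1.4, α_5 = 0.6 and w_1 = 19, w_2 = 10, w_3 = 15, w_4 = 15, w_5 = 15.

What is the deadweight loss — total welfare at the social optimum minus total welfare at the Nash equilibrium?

∂u_i/∂c_i = α_i − 1, so household i contributes w_i if α_i > 1, else 0.
α_i > 1 for i ∈ {4}; NE contributions (0, 0, 0, 15, 0), G = 15.
W^NE = Σw_i − G^NE + (Σα_i)·G^NE = 74 + 2.9·15 = 117.5.
Planner: ∂(Σu_j)/∂c_i = Σα_j − 1 = 2.9 > 0, so everyone contributes w_i; G^SO = 74, W^SO = 74 + 2.9·74 = 288.6.
Deadweight loss = 171.1.

171.1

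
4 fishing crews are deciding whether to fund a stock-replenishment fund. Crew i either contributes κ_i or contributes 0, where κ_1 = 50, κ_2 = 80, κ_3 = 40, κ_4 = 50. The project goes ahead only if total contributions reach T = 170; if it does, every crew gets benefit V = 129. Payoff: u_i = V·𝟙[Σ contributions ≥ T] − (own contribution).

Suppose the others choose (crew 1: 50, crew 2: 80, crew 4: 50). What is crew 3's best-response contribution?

Others' total = 180 ≥ 170; contributing adds cost 40 for no extra benefit.
Best response: 0.

0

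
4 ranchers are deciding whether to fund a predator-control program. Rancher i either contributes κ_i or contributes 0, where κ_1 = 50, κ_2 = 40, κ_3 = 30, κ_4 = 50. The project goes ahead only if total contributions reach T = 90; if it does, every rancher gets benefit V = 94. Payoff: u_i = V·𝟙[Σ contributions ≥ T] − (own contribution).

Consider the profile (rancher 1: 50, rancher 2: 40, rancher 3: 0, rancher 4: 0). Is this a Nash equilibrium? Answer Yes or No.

Total = 90 ≥ 90: provided.
Rancher 1 (pledges 50, payoff 44): dropping to 0 → total 40, payoff 0. No gain.
Rancher 2 (pledges 40, payoff 54): dropping to 0 → total 50, payoff 0. No gain.
Rancher 3 (pledges 0, payoff 94): pledging 30 → total 120, payoff 64. No gain.
Rancher 4 (pledges 0, payoff 94): pledging 50 → total 140, payoff 44. No gain.

Yes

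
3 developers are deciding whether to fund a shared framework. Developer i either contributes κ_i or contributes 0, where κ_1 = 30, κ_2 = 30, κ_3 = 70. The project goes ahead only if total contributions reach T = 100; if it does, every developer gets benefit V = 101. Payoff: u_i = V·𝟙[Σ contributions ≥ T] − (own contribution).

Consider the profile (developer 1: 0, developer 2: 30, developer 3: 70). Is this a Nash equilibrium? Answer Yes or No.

Yes

Total = 100 ≥ 100: provided.
Developer 1 (pledges 0, payoff 101): pledging 30 → total 130, payoff 71. No gain.
Developer 2 (pledges 30, payoff 71): dropping to 0 → total 70, payoff 0. No gain.
Developer 3 (pledges 70, payoff 31): dropping to 0 → total 30, payoff 0. No gain.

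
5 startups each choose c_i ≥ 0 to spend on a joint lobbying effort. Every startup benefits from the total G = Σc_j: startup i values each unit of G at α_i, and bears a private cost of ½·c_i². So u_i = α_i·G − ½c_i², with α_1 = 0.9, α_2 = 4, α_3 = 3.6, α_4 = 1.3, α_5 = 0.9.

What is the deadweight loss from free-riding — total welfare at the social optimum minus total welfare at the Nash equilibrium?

187.87

Startup i's FOC: ∂u_i/∂c_i = α_i − c_i = 0, so c_i* = α_i.
NE contributions = (0.9, 4, 3.6, 1.3, 0.9); G = 10.7.
W^NE = (Σα)·G − ½Σα_i² = 10.7² − ½·32.27 = 98.355.
Planner sets c_i = Σα_j = 10.7 for every i, so G^SO = 5·10.7 = 53.5.
W^SO = (Σα)·G^SO − ½·5·(Σα)² = (5/2)·10.7² = 286.225.
Deadweight loss = W^SO − W^NE = 187.87.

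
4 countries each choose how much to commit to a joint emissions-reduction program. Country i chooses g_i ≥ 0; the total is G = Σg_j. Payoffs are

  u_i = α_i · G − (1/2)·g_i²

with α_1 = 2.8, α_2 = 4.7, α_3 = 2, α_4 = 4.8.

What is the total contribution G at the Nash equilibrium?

Country i's FOC: ∂u_i/∂g_i = α_i − g_i = 0, so g_i* = α_i.
NE contributions = (2.8, 4.7, 2, 4.8); G = 14.3.

14.3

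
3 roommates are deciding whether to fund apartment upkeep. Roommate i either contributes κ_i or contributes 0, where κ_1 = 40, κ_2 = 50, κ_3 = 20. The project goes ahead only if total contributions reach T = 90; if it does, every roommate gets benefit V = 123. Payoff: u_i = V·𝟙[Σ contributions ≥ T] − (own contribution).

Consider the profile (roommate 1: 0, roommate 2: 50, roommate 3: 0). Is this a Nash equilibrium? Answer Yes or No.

No

Total = 50 < 90: not provided.
Roommate 1 (pledges 0, payoff 0): pledging 40 → total 90, payoff 83. Profitable deviation.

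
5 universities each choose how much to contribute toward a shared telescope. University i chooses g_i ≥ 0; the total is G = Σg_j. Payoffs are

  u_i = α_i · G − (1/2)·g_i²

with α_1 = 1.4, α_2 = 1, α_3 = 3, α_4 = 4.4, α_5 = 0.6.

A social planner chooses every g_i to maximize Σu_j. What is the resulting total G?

Planner FOC: ∂(Σu_j)/∂g_i = (Σα_j) − g_i = 0, so g_i^SO = Σα_j = 10.4 for every i; G^SO = 52.

52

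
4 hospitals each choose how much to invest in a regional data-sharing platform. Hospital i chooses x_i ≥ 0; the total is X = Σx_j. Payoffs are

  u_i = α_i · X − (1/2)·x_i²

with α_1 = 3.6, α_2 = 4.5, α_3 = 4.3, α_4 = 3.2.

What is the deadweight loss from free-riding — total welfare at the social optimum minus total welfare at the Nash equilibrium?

274.33

Hospital i's FOC: ∂u_i/∂x_i = α_i − x_i = 0, so x_i* = α_i.
NE contributions = (3.6, 4.5, 4.3, 3.2); X = 15.6.
W^NE = (Σα)·X − ½Σα_i² = 15.6² − ½·61.94 = 212.39.
Planner sets x_i = Σα_j = 15.6 for every i, so X^SO = 4·15.6 = 62.4.
W^SO = (Σα)·X^SO − ½·4·(Σα)² = (4/2)·15.6² = 486.72.
Deadweight loss = W^SO − W^NE = 274.33.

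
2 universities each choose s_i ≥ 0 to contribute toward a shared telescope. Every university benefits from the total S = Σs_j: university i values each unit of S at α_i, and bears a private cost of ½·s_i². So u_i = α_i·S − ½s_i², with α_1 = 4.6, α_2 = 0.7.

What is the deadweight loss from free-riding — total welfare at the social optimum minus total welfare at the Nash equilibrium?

10.825

University i's FOC: ∂u_i/∂s_i = α_i − s_i = 0, so s_i* = α_i.
NE contributions = (4.6, 0.7); S = 5.3.
W^NE = (Σα)·S − ½Σα_i² = 5.3² − ½·21.65 = 17.265.
Planner sets s_i = Σα_j = 5.3 for every i, so S^SO = 2·5.3 = 10.6.
W^SO = (Σα)·S^SO − ½·2·(Σα)² = (2/2)·5.3² = 28.09.
Deadweight loss = W^SO − W^NE = 10.825.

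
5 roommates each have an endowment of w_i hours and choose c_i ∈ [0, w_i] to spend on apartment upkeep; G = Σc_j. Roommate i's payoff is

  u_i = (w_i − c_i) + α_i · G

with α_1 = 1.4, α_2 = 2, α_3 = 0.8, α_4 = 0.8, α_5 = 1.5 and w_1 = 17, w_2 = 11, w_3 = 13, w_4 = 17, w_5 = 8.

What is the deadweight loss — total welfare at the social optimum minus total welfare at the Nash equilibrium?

∂u_i/∂c_i = α_i − 1, so roommate i contributes w_i if α_i > 1, else 0.
α_i > 1 for i ∈ {1, 2, 5}; NE contributions (17, 11, 0, 0, 8), G = 36.
W^NE = Σw_i − G^NE + (Σα_i)·G^NE = 66 + 5.5·36 = 264.
Planner: ∂(Σu_j)/∂c_i = Σα_j − 1 = 5.5 > 0, so everyone contributes w_i; G^SO = 66, W^SO = 66 + 5.5·66 = 429.
Deadweight loss = 165.

165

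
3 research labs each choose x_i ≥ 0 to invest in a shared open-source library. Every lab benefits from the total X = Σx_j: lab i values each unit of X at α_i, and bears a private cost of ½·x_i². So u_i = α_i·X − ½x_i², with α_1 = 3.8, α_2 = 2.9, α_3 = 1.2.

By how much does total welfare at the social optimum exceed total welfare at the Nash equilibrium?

Lab i's FOC: ∂u_i/∂x_i = α_i − x_i = 0, so x_i* = α_i.
NE contributions = (3.8, 2.9, 1.2); X = 7.9.
W^NE = (Σα)·X − ½Σα_i² = 7.9² − ½·24.29 = 50.265.
Planner sets x_i = Σα_j = 7.9 for every i, so X^SO = 3·7.9 = 23.7.
W^SO = (Σα)·X^SO − ½·3·(Σα)² = (3/2)·7.9² = 93.615.
Deadweight loss = W^SO − W^NE = 43.35.

43.35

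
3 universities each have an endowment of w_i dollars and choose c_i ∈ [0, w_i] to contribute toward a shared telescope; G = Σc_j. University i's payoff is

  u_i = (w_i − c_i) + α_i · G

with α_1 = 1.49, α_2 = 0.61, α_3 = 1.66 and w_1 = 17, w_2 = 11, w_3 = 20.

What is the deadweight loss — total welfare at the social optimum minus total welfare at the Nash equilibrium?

∂u_i/∂c_i = α_i − 1, so university i contributes w_i if α_i > 1, else 0.
α_i > 1 for i ∈ {1, 3}; NE contributions (17, 0, 20), G = 37.
W^NE = Σw_i − G^NE + (Σα_i)·G^NE = 48 + 2.76·37 = 150.12.
Planner: ∂(Σu_j)/∂c_i = Σα_j − 1 = 2.76 > 0, so everyone contributes w_i; G^SO = 48, W^SO = 48 + 2.76·48 = 180.48.
Deadweight loss = 30.36.

30.36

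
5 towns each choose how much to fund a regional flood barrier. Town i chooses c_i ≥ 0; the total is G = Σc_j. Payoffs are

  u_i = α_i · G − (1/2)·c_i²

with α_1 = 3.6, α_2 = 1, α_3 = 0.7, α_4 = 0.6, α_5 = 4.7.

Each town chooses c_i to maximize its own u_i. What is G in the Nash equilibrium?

10.6

Town i's FOC: ∂u_i/∂c_i = α_i − c_i = 0, so c_i* = α_i.
NE contributions = (3.6, 1, 0.7, 0.6, 4.7); G = 10.6.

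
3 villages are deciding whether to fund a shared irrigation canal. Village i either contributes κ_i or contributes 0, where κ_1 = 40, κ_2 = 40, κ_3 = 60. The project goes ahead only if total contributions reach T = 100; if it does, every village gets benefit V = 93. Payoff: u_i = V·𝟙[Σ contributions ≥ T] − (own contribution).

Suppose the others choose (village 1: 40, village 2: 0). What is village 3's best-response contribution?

60

Others' total = 40. Contributing 60 brings total to 100 ≥ 100: gain V − κ_3 = 33.
Best response: 60.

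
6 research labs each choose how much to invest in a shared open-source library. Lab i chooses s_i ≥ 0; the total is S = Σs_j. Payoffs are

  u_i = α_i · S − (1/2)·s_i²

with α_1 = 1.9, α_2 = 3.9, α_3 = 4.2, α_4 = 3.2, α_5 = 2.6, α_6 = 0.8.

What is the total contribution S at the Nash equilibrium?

16.6

Lab i's FOC: ∂u_i/∂s_i = α_i − s_i = 0, so s_i* = α_i.
NE contributions = (1.9, 3.9, 4.2, 3.2, 2.6, 0.8); S = 16.6.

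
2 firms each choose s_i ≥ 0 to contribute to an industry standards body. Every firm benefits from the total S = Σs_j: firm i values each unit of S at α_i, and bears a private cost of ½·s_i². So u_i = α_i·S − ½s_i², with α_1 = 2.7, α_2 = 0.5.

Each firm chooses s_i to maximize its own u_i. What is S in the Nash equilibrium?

3.2

Firm i's FOC: ∂u_i/∂s_i = α_i − s_i = 0, so s_i* = α_i.
NE contributions = (2.7, 0.5); S = 3.2.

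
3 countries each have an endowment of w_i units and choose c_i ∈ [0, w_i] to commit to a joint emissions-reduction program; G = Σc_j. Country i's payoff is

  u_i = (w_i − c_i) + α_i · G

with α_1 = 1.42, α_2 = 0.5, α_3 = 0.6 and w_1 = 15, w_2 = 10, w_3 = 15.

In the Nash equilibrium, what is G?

∂u_i/∂c_i = α_i − 1, so country i contributes w_i if α_i > 1, else 0.
α_i > 1 for i ∈ {1}; NE contributions (15, 0, 0), G = 15.

15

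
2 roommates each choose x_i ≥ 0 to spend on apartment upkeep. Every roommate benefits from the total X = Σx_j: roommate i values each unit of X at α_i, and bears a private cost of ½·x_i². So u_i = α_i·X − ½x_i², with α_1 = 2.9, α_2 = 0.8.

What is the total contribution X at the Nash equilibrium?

3.7

Roommate i's FOC: ∂u_i/∂x_i = α_i − x_i = 0, so x_i* = α_i.
NE contributions = (2.9, 0.8); X = 3.7.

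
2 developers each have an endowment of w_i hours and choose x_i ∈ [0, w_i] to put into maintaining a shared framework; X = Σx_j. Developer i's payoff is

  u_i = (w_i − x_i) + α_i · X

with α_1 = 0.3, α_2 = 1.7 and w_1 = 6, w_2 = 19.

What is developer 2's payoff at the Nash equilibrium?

∂u_i/∂x_i = α_i − 1, so developer i contributes w_i if α_i > 1, else 0.
α_i > 1 for i ∈ {2}; NE contributions (0, 19), X = 19.
u_2 = (19 − 19) + 1.7·19 = 32.3.

32.3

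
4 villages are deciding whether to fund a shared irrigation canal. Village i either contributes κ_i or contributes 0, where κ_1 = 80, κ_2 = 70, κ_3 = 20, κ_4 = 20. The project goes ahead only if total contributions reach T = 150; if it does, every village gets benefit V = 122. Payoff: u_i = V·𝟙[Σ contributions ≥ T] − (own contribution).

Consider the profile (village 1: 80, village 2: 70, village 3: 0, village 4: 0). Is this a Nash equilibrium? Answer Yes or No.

Total = 150 ≥ 150: provided.
Village 1 (pledges 80, payoff 42): dropping to 0 → total 70, payoff 0. No gain.
Village 2 (pledges 70, payoff 52): dropping to 0 → total 80, payoff 0. No gain.
Village 3 (pledges 0, payoff 122): pledging 20 → total 170, payoff 102. No gain.
Village 4 (pledges 0, payoff 122): pledging 20 → total 170, payoff 102. No gain.

Yes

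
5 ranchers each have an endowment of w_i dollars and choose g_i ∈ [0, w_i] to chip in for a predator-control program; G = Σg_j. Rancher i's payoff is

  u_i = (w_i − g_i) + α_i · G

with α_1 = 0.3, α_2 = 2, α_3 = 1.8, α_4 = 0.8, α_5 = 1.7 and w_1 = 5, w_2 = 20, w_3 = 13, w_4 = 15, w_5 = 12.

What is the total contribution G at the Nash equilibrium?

∂u_i/∂g_i = α_i − 1, so rancher i contributes w_i if α_i > 1, else 0.
α_i > 1 for i ∈ {2, 3, 5}; NE contributions (0, 20, 13, 0, 12), G = 45.

45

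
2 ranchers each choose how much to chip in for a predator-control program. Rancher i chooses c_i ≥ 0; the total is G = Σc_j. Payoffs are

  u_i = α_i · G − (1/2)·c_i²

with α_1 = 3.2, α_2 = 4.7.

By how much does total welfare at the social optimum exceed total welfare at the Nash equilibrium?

Rancher i's FOC: ∂u_i/∂c_i = α_i − c_i = 0, so c_i* = α_i.
NE contributions = (3.2, 4.7); G = 7.9.
W^NE = (Σα)·G − ½Σα_i² = 7.9² − ½·32.33 = 46.245.
Planner sets c_i = Σα_j = 7.9 for every i, so G^SO = 2·7.9 = 15.8.
W^SO = (Σα)·G^SO − ½·2·(Σα)² = (2/2)·7.9² = 62.41.
Deadweight loss = W^SO − W^NE = 16.165.

16.165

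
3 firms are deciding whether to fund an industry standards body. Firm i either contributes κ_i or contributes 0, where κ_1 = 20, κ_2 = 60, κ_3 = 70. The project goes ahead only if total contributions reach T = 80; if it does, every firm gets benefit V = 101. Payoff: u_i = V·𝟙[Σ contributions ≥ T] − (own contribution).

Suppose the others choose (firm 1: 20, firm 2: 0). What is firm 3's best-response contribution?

70

Others' total = 20. Contributing 70 brings total to 90 ≥ 80: gain V − κ_3 = 31.
Best response: 70.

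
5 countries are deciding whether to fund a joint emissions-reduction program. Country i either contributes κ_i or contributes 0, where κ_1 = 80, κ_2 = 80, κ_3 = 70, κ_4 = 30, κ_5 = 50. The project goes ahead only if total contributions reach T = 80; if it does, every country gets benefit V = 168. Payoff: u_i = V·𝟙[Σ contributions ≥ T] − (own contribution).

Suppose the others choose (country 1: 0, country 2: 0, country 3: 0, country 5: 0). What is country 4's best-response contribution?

Others' total = 0. Even contributing 30 gives 30 < 80: no benefit either way.
Best response: 0.

0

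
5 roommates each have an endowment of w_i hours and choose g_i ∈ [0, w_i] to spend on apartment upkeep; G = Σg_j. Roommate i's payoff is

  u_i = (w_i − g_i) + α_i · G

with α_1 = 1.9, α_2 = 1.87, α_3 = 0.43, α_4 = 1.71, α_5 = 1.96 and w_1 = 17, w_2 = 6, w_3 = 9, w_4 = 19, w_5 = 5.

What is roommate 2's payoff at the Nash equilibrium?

87.89

∂u_i/∂g_i = α_i − 1, so roommate i contributes w_i if α_i > 1, else 0.
α_i > 1 for i ∈ {1, 2, 4, 5}; NE contributions (17, 6, 0, 19, 5), G = 47.
u_2 = (6 − 6) + 1.87·47 = 87.89.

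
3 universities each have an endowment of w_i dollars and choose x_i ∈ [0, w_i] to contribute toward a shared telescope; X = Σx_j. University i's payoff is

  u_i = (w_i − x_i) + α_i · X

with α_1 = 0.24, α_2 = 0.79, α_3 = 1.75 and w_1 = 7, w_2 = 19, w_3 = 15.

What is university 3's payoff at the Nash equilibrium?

∂u_i/∂x_i = α_i − 1, so university i contributes w_i if α_i > 1, else 0.
α_i > 1 for i ∈ {3}; NE contributions (0, 0, 15), X = 15.
u_3 = (15 − 15) + 1.75·15 = 26.25.

26.25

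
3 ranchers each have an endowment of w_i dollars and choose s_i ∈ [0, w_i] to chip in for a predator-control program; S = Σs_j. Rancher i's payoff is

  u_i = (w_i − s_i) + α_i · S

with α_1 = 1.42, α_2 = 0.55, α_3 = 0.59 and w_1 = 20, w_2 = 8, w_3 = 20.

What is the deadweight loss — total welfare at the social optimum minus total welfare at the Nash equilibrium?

∂u_i/∂s_i = α_i − 1, so rancher i contributes w_i if α_i > 1, else 0.
α_i > 1 for i ∈ {1}; NE contributions (20, 0, 0), S = 20.
W^NE = Σw_i − S^NE + (Σα_i)·S^NE = 48 + 1.56·20 = 79.2.
Planner: ∂(Σu_j)/∂s_i = Σα_j − 1 = 1.56 > 0, so everyone contributes w_i; S^SO = 48, W^SO = 48 + 1.56·48 = 122.88.
Deadweight loss = 43.68.

43.68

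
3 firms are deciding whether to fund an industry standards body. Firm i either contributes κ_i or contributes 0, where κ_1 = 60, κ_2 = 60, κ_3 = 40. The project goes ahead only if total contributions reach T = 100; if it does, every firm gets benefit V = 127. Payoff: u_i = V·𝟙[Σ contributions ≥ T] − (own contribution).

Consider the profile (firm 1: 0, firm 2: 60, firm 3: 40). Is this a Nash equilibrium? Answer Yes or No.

Yes

Total = 100 ≥ 100: provided.
Firm 1 (pledges 0, payoff 127): pledging 60 → total 160, payoff 67. No gain.
Firm 2 (pledges 60, payoff 67): dropping to 0 → total 40, payoff 0. No gain.
Firm 3 (pledges 40, payoff 87): dropping to 0 → total 60, payoff 0. No gain.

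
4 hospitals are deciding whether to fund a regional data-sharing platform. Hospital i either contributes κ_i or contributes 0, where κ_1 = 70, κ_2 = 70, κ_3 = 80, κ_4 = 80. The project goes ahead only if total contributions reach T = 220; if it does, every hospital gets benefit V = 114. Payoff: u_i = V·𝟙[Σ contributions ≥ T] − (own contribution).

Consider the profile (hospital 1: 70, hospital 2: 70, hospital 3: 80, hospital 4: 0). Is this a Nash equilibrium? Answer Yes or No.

Total = 220 ≥ 220: provided.
Hospital 1 (pledges 70, payoff 44): dropping to 0 → total 150, payoff 0. No gain.
Hospital 2 (pledges 70, payoff 44): dropping to 0 → total 150, payoff 0. No gain.
Hospital 3 (pledges 80, payoff 34): dropping to 0 → total 140, payoff 0. No gain.
Hospital 4 (pledges 0, payoff 114): pledging 80 → total 300, payoff 34. No gain.

Yes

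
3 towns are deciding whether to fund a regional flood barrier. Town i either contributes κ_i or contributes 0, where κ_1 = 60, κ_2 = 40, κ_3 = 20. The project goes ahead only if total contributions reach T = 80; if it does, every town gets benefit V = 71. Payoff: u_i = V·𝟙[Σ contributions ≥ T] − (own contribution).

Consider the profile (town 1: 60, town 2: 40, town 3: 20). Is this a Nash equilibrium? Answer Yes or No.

No

Total = 120 ≥ 80: provided.
Town 1 (pledges 60, payoff 11): dropping to 0 → total 60, payoff 0. No gain.
Town 2 (pledges 40, payoff 31): dropping to 0 → total 80, payoff 71. Profitable deviation.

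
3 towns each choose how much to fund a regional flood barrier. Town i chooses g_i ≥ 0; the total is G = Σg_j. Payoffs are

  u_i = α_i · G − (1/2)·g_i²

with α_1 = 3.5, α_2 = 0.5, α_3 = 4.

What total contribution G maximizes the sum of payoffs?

Planner FOC: ∂(Σu_j)/∂g_i = (Σα_j) − g_i = 0, so g_i^SO = Σα_j = 8 for every i; G^SO = 24.

24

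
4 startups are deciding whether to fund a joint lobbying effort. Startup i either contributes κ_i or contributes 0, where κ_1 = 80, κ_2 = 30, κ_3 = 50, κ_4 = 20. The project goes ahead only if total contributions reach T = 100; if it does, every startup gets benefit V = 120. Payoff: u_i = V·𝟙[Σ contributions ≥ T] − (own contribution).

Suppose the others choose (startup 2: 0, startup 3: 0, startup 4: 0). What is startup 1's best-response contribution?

0

Others' total = 0. Even contributing 80 gives 80 < 100: no benefit either way.
Best response: 0.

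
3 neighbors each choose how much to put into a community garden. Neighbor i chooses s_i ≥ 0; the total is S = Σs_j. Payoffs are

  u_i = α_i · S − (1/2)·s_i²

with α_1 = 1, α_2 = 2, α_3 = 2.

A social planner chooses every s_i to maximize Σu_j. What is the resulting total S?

Planner FOC: ∂(Σu_j)/∂s_i = (Σα_j) − s_i = 0, so s_i^SO = Σα_j = 5 for every i; S^SO = 15.

15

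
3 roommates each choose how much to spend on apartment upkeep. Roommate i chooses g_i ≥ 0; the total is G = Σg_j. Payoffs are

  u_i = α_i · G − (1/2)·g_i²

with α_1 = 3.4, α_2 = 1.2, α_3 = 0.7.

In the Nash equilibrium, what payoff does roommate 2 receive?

5.64

Roommate i's FOC: ∂u_i/∂g_i = α_i − g_i = 0, so g_i* = α_i.
NE contributions = (3.4, 1.2, 0.7); G = 5.3.
u_2 = α_2·G − ½·(g_2)² = 1.2·5.3 − ½·1.2² = 5.64.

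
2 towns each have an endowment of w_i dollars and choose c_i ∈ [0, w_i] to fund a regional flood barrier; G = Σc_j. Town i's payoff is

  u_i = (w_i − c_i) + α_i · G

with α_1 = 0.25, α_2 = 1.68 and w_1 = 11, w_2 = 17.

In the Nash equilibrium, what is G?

∂u_i/∂c_i = α_i − 1, so town i contributes w_i if α_i > 1, else 0.
α_i > 1 for i ∈ {2}; NE contributions (0, 17), G = 17.

17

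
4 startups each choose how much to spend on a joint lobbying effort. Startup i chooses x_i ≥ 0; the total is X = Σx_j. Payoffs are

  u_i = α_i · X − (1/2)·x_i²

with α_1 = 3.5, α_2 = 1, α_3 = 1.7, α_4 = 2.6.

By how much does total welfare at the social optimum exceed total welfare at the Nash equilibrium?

88.89

Startup i's FOC: ∂u_i/∂x_i = α_i − x_i = 0, so x_i* = α_i.
NE contributions = (3.5, 1, 1.7, 2.6); X = 8.8.
W^NE = (Σα)·X − ½Σα_i² = 8.8² − ½·22.9 = 65.99.
Planner sets x_i = Σα_j = 8.8 for every i, so X^SO = 4·8.8 = 35.2.
W^SO = (Σα)·X^SO − ½·4·(Σα)² = (4/2)·8.8² = 154.88.
Deadweight loss = W^SO − W^NE = 88.89.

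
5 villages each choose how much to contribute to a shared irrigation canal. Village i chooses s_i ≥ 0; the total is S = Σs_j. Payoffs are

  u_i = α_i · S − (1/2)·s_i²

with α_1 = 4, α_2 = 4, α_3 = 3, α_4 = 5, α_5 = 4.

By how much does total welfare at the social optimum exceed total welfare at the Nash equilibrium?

641

Village i's FOC: ∂u_i/∂s_i = α_i − s_i = 0, so s_i* = α_i.
NE contributions = (4, 4, 3, 5, 4); S = 20.
W^NE = (Σα)·S − ½Σα_i² = 20² − ½·82 = 359.
Planner sets s_i = Σα_j = 20 for every i, so S^SO = 5·20 = 100.
W^SO = (Σα)·S^SO − ½·5·(Σα)² = (5/2)·20² = 1000.
Deadweight loss = W^SO − W^NE = 641.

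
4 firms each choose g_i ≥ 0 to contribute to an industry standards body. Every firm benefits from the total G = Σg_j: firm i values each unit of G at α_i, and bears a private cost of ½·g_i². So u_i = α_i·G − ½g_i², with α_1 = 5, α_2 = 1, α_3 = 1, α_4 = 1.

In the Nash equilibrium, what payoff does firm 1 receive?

27.5

Firm i's FOC: ∂u_i/∂g_i = α_i − g_i = 0, so g_i* = α_i.
NE contributions = (5, 1, 1, 1); G = 8.
u_1 = α_1·G − ½·(g_1)² = 5·8 − ½·5² = 27.5.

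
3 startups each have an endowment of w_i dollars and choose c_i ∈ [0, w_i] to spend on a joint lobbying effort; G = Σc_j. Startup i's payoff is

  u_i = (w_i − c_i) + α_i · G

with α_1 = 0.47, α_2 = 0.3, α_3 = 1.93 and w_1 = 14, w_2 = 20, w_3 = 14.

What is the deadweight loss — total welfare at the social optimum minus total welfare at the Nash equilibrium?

∂u_i/∂c_i = α_i − 1, so startup i contributes w_i if α_i > 1, else 0.
α_i > 1 for i ∈ {3}; NE contributions (0, 0, 14), G = 14.
W^NE = Σw_i − G^NE + (Σα_i)·G^NE = 48 + 1.7·14 = 71.8.
Planner: ∂(Σu_j)/∂c_i = Σα_j − 1 = 1.7 > 0, so everyone contributes w_i; G^SO = 48, W^SO = 48 + 1.7·48 = 129.6.
Deadweight loss = 57.8.

57.8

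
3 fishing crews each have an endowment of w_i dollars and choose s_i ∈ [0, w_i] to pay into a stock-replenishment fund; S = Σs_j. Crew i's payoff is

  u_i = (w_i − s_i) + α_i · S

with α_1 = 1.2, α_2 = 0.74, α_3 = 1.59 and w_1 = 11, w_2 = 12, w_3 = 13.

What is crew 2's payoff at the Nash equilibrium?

29.76

∂u_i/∂s_i = α_i − 1, so crew i contributes w_i if α_i > 1, else 0.
α_i > 1 for i ∈ {1, 3}; NE contributions (11, 0, 13), S = 24.
u_2 = (12 − 0) + 0.74·24 = 29.76.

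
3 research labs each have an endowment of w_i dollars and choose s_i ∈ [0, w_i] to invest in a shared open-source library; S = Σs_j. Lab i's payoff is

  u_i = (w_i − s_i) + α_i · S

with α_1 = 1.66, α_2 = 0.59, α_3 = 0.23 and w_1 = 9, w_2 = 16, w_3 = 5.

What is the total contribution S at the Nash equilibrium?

9

∂u_i/∂s_i = α_i − 1, so lab i contributes w_i if α_i > 1, else 0.
α_i > 1 for i ∈ {1}; NE contributions (9, 0, 0), S = 9.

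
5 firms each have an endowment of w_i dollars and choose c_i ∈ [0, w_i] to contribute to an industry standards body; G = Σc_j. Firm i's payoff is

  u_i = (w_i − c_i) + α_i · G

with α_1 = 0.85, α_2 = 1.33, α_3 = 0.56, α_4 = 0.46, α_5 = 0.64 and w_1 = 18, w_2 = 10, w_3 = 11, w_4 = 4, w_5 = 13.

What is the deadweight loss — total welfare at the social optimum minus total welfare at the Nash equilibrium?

130.64

∂u_i/∂c_i = α_i − 1, so firm i contributes w_i if α_i > 1, else 0.
α_i > 1 for i ∈ {2}; NE contributions (0, 10, 0, 0, 0), G = 10.
W^NE = Σw_i − G^NE + (Σα_i)·G^NE = 56 + 2.84·10 = 84.4.
Planner: ∂(Σu_j)/∂c_i = Σα_j − 1 = 2.84 > 0, so everyone contributes w_i; G^SO = 56, W^SO = 56 + 2.84·56 = 215.04.
Deadweight loss = 130.64.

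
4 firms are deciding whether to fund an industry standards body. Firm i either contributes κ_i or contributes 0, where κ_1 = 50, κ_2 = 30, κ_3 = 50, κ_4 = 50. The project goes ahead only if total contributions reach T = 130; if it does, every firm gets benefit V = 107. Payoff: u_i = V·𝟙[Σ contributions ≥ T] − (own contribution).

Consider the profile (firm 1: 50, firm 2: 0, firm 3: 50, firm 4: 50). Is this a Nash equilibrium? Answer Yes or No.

Total = 150 ≥ 130: provided.
Firm 1 (pledges 50, payoff 57): dropping to 0 → total 100, payoff 0. No gain.
Firm 2 (pledges 0, payoff 107): pledging 30 → total 180, payoff 77. No gain.
Firm 3 (pledges 50, payoff 57): dropping to 0 → total 100, payoff 0. No gain.
Firm 4 (pledges 50, payoff 57): dropping to 0 → total 100, payoff 0. No gain.

Yes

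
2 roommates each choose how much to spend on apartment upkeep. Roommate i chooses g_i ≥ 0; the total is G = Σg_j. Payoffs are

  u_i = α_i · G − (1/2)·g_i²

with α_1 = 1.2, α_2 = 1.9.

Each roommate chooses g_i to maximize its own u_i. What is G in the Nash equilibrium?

Roommate i's FOC: ∂u_i/∂g_i = α_i − g_i = 0, so g_i* = α_i.
NE contributions = (1.2, 1.9); G = 3.1.

3.1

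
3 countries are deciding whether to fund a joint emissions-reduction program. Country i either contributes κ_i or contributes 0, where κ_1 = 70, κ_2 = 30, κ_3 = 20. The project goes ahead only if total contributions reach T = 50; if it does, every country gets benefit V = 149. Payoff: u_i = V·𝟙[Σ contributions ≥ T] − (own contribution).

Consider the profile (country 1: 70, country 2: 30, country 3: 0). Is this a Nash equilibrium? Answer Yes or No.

Total = 100 ≥ 50: provided.
Country 1 (pledges 70, payoff 79): dropping to 0 → total 30, payoff 0. No gain.
Country 2 (pledges 30, payoff 119): dropping to 0 → total 70, payoff 149. Profitable deviation.

No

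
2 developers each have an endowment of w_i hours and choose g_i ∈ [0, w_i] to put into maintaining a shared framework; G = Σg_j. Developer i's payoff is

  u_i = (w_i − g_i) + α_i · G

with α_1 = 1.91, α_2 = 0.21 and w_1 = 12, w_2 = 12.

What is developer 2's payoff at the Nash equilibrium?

∂u_i/∂g_i = α_i − 1, so developer i contributes w_i if α_i > 1, else 0.
α_i > 1 for i ∈ {1}; NE contributions (12, 0), G = 12.
u_2 = (12 − 0) + 0.21·12 = 14.52.

14.52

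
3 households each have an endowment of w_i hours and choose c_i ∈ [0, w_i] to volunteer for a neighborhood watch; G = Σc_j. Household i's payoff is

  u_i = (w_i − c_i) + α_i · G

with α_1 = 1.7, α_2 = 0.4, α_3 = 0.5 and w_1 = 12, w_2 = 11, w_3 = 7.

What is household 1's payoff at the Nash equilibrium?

20.4

∂u_i/∂c_i = α_i − 1, so household i contributes w_i if α_i > 1, else 0.
α_i > 1 for i ∈ {1}; NE contributions (12, 0, 0), G = 12.
u_1 = (12 − 12) + 1.7·12 = 20.4.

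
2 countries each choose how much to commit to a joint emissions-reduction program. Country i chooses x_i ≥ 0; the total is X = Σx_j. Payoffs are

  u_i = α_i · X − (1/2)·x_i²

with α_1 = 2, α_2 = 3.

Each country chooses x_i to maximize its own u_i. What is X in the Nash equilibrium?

Country i's FOC: ∂u_i/∂x_i = α_i − x_i = 0, so x_i* = α_i.
NE contributions = (2, 3); X = 5.

5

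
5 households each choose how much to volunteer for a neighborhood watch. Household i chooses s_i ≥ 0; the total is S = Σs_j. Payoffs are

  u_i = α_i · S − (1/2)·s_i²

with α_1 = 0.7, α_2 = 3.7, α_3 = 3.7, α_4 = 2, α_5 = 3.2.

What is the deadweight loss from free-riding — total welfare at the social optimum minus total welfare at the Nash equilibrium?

Household i's FOC: ∂u_i/∂s_i = α_i − s_i = 0, so s_i* = α_i.
NE contributions = (0.7, 3.7, 3.7, 2, 3.2); S = 13.3.
W^NE = (Σα)·S − ½Σα_i² = 13.3² − ½·42.11 = 155.835.
Planner sets s_i = Σα_j = 13.3 for every i, so S^SO = 5·13.3 = 66.5.
W^SO = (Σα)·S^SO − ½·5·(Σα)² = (5/2)·13.3² = 442.225.
Deadweight loss = W^SO − W^NE = 286.39.

286.39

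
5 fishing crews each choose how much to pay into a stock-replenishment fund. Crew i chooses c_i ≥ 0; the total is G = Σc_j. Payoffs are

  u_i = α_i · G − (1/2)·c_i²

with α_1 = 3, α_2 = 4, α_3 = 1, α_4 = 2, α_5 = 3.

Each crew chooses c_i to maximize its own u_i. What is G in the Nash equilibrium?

Crew i's FOC: ∂u_i/∂c_i = α_i − c_i = 0, so c_i* = α_i.
NE contributions = (3, 4, 1, 2, 3); G = 13.

13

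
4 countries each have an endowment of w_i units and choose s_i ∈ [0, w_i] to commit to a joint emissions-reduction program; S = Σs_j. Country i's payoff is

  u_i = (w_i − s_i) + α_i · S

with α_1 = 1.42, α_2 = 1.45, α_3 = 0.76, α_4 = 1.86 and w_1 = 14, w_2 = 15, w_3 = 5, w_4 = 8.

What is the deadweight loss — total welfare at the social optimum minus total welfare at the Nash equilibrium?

22.45

∂u_i/∂s_i = α_i − 1, so country i contributes w_i if α_i > 1, else 0.
α_i > 1 for i ∈ {1, 2, 4}; NE contributions (14, 15, 0, 8), S = 37.
W^NE = Σw_i − S^NE + (Σα_i)·S^NE = 42 + 4.49·37 = 208.13.
Planner: ∂(Σu_j)/∂s_i = Σα_j − 1 = 4.49 > 0, so everyone contributes w_i; S^SO = 42, W^SO = 42 + 4.49·42 = 230.58.
Deadweight loss = 22.45.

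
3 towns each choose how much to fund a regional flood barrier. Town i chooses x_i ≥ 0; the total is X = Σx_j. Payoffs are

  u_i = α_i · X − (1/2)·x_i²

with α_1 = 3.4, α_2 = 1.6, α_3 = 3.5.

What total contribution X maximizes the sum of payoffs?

25.5

Planner FOC: ∂(Σu_j)/∂x_i = (Σα_j) − x_i = 0, so x_i^SO = Σα_j = 8.5 for every i; X^SO = 25.5.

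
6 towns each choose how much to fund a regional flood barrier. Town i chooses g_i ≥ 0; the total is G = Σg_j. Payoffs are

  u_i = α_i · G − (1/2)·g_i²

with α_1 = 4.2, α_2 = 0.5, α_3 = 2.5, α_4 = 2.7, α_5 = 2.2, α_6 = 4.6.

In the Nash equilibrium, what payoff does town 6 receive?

Town i's FOC: ∂u_i/∂g_i = α_i − g_i = 0, so g_i* = α_i.
NE contributions = (4.2, 0.5, 2.5, 2.7, 2.2, 4.6); G = 16.7.
u_6 = α_6·G − ½·(g_6)² = 4.6·16.7 − ½·4.6² = 66.24.

66.24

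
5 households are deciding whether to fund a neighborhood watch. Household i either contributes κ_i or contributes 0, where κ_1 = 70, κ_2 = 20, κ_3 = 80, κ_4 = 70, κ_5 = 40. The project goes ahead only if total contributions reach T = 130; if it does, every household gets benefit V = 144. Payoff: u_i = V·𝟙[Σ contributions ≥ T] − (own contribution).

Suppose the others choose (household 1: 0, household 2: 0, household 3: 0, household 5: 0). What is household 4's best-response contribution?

0

Others' total = 0. Even contributing 70 gives 70 < 130: no benefit either way.
Best response: 0.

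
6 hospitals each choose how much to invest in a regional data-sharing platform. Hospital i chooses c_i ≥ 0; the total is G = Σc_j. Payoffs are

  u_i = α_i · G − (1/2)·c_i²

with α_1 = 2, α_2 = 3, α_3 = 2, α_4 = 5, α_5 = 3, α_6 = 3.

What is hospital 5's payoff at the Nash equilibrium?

Hospital i's FOC: ∂u_i/∂c_i = α_i − c_i = 0, so c_i* = α_i.
NE contributions = (2, 3, 2, 5, 3, 3); G = 18.
u_5 = α_5·G − ½·(c_5)² = 3·18 − ½·3² = 49.5.

49.5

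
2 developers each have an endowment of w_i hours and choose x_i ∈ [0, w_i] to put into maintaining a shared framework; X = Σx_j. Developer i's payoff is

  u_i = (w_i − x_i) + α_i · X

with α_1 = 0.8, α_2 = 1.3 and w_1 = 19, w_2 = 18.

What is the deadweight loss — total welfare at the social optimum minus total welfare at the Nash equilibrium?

20.9

∂u_i/∂x_i = α_i − 1, so developer i contributes w_i if α_i > 1, else 0.
α_i > 1 for i ∈ {2}; NE contributions (0, 18), X = 18.
W^NE = Σw_i − X^NE + (Σα_i)·X^NE = 37 + 1.1·18 = 56.8.
Planner: ∂(Σu_j)/∂x_i = Σα_j − 1 = 1.1 > 0, so everyone contributes w_i; X^SO = 37, W^SO = 37 + 1.1·37 = 77.7.
Deadweight loss = 20.9.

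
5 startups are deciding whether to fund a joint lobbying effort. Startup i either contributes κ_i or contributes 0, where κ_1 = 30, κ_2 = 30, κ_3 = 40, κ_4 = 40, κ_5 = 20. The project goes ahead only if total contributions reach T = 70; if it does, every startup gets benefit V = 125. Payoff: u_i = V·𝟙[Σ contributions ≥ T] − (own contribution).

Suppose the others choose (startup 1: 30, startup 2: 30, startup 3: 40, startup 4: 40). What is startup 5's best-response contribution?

0

Others' total = 140 ≥ 70; contributing adds cost 20 for no extra benefit.
Best response: 0.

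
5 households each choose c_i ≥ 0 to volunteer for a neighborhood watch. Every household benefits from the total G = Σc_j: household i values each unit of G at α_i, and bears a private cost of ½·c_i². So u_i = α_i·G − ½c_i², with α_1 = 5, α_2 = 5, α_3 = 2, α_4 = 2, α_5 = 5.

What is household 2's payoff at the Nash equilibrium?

82.5

Household i's FOC: ∂u_i/∂c_i = α_i − c_i = 0, so c_i* = α_i.
NE contributions = (5, 5, 2, 2, 5); G = 19.
u_2 = α_2·G − ½·(c_2)² = 5·19 − ½·5² = 82.5.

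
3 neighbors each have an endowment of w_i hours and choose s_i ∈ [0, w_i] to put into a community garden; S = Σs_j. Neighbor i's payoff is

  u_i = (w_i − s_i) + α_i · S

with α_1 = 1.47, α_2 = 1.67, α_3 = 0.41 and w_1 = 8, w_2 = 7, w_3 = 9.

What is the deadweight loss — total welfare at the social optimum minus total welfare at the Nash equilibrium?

∂u_i/∂s_i = α_i − 1, so neighbor i contributes w_i if α_i > 1, else 0.
α_i > 1 for i ∈ {1, 2}; NE contributions (8, 7, 0), S = 15.
W^NE = Σw_i − S^NE + (Σα_i)·S^NE = 24 + 2.55·15 = 62.25.
Planner: ∂(Σu_j)/∂s_i = Σα_j − 1 = 2.55 > 0, so everyone contributes w_i; S^SO = 24, W^SO = 24 + 2.55·24 = 85.2.
Deadweight loss = 22.95.

22.95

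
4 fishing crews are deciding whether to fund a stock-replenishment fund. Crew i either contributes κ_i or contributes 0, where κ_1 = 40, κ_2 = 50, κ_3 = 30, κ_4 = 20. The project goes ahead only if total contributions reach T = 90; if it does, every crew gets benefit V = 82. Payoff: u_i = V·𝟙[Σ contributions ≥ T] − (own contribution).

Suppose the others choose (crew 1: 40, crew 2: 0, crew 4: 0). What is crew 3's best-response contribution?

0

Others' total = 40. Even contributing 30 gives 70 < 90: no benefit either way.
Best response: 0.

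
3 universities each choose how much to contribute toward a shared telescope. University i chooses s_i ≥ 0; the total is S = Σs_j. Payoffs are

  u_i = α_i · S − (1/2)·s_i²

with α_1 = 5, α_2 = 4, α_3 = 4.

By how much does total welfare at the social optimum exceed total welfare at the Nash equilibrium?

University i's FOC: ∂u_i/∂s_i = α_i − s_i = 0, so s_i* = α_i.
NE contributions = (5, 4, 4); S = 13.
W^NE = (Σα)·S − ½Σα_i² = 13² − ½·57 = 140.5.
Planner sets s_i = Σα_j = 13 for every i, so S^SO = 3·13 = 39.
W^SO = (Σα)·S^SO − ½·3·(Σα)² = (3/2)·13² = 253.5.
Deadweight loss = W^SO − W^NE = 113.

113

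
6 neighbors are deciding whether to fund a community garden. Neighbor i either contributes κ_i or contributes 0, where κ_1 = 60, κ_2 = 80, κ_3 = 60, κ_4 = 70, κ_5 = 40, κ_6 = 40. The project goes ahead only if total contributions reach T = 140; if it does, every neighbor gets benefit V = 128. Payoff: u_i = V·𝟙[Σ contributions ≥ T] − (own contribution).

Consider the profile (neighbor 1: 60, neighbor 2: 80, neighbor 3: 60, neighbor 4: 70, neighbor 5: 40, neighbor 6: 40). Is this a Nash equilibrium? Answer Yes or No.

No

Total = 350 ≥ 140: provided.
Neighbor 1 (pledges 60, payoff 68): dropping to 0 → total 290, payoff 128. Profitable deviation.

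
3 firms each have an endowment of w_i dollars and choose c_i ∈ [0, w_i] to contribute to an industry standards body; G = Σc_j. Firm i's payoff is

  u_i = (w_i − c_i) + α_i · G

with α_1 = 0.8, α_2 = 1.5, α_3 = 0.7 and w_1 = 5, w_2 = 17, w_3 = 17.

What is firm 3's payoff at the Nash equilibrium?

∂u_i/∂c_i = α_i − 1, so firm i contributes w_i if α_i > 1, else 0.
α_i > 1 for i ∈ {2}; NE contributions (0, 17, 0), G = 17.
u_3 = (17 − 0) + 0.7·17 = 28.9.

28.9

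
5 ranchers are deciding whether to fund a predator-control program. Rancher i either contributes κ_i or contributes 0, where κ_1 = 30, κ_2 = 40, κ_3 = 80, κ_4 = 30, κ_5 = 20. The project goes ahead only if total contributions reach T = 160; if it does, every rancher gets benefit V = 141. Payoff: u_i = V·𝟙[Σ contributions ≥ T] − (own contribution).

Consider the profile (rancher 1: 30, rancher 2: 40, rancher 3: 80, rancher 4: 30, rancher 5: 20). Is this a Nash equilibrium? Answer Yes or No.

No

Total = 200 ≥ 160: provided.
Rancher 1 (pledges 30, payoff 111): dropping to 0 → total 170, payoff 141. Profitable deviation.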